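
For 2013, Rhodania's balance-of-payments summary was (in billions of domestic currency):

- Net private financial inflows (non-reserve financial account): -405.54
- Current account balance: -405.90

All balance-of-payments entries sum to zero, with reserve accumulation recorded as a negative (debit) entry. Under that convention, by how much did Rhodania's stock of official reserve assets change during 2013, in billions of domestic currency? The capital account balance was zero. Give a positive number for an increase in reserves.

-811.44

Official reserve transactions balance = -((-405.90) + (-405.54)) = 811.44
An accumulation of reserves is recorded as a debit (negative entry), so the change in the stock of reserves is the negative of that balance.
Change in official reserves = -(811.44) = -811.44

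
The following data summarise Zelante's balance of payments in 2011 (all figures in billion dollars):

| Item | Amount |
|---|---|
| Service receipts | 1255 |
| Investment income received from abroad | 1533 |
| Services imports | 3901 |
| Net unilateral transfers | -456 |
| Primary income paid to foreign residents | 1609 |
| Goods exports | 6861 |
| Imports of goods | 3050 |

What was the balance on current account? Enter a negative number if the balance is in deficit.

633

Goods balance = 6861 - 3050 = 3811
Services balance = 1255 - 3901 = -2646
Trade balance (goods + services) = 3811 + (-2646) = 1165
Net primary income = 1533 - 1609 = -76
Net secondary income = -456
Current account = 1165 + (-76) + (-456) = 633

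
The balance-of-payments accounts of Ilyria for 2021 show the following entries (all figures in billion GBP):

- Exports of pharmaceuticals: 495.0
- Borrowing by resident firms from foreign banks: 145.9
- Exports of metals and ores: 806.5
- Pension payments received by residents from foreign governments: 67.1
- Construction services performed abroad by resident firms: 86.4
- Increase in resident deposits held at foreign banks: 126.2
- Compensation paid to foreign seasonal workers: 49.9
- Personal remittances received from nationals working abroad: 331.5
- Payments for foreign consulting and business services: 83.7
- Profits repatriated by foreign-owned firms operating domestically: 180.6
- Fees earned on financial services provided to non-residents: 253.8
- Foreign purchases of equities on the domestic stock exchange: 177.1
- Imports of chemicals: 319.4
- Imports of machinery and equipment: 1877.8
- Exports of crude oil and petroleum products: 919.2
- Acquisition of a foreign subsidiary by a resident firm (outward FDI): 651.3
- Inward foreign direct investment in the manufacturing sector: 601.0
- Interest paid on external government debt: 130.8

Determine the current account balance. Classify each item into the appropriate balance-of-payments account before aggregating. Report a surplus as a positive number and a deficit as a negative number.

317.3

Goods: 919.2 - 1877.8 - 319.4 + 495.0 + 806.5 = 23.5
Services: 253.8 - 83.7 + 86.4 = 256.5
Primary income: -49.9 - 180.6 - 130.8 = -361.3
Secondary income: 67.1 + 331.5 = 398.6
Current account = 23.5 + 256.5 + (-361.3) + 398.6 = 317.3
(Excluded from the current account — financial account: borrowing by resident firms from foreign banks 145.9, increase in resident deposits held at foreign banks 126.2, foreign purchases of equities on the domestic stock exchange 177.1, acquisition of a foreign subsidiary by a resident firm (outward FDI) 651.3, inward foreign direct investment in the manufacturing sector 601.0.)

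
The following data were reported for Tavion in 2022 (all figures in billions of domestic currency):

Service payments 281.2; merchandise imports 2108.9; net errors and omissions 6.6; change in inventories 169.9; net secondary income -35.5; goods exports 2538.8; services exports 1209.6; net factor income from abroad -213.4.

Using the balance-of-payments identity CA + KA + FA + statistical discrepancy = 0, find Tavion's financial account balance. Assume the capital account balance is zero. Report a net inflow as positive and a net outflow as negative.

Goods balance = 2538.8 - 2108.9 = 429.9
Services balance = 1209.6 - 281.2 = 928.4
Trade balance (goods + services) = 429.9 + 928.4 = 1358.3
Net primary income = -213.4
Net secondary income = -35.5
Current account = 1358.3 + (-213.4) + (-35.5) = 1109.4
Financial account = -(1109.4 + 6.6) = -1116.0

-1116.0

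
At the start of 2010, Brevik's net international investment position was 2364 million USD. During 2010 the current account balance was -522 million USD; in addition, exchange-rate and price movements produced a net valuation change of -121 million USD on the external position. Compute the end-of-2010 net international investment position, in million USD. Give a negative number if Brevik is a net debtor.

1721

Change in NIIP = current account + net valuation change = -522 + (-121) = -643
End-of-year NIIP = 2364 + (-643) = 1721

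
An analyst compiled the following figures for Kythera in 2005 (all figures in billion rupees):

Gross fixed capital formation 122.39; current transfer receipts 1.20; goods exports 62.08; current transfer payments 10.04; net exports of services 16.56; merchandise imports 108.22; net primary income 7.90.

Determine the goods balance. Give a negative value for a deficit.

Goods balance = 62.08 - 108.22 = -46.14

-46.14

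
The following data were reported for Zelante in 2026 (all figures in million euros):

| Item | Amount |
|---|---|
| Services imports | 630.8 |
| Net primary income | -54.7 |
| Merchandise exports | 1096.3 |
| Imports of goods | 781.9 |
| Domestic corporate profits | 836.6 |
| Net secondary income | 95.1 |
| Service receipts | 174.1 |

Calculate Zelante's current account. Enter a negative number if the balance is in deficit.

-101.9

Goods balance = 1096.3 - 781.9 = 314.4
Services balance = 174.1 - 630.8 = -456.7
Trade balance (goods + services) = 314.4 + (-456.7) = -142.3
Net primary income = -54.7
Net secondary income = 95.1
Current account = -142.3 + (-54.7) + 95.1 = -101.9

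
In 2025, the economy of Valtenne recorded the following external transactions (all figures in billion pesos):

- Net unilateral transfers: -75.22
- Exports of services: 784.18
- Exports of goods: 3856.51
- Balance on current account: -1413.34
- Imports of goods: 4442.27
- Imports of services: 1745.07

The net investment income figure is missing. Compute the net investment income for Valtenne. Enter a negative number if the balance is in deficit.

208.53

Current account = goods balance + services balance + net primary income + net secondary income
Sum of the known components = -1621.87
Net investment income = CA - (known components) = -1413.34 - (-1621.87) = 208.53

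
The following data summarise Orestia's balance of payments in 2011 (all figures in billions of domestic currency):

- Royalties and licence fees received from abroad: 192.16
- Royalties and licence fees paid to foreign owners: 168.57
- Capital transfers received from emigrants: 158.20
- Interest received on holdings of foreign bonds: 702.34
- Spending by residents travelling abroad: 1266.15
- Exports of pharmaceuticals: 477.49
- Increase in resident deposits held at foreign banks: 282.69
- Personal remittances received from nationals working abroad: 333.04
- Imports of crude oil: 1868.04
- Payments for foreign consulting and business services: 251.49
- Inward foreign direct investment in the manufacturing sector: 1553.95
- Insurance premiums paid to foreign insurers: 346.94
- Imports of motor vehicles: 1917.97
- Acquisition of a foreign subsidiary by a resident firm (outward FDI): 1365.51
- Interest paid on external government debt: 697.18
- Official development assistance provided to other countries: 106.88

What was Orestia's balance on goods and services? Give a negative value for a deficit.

Goods: -1917.97 + 477.49 - 1868.04 = -3308.52
Services: -1266.15 - 168.57 - 251.49 + 192.16 - 346.94 = -1840.99
Trade balance = -3308.52 + (-1840.99) = -5149.51
(Excluded from the trade balance — capital account: capital transfers received from emigrants 158.20; primary income: interest received on holdings of foreign bonds 702.34, interest paid on external government debt 697.18; financial account: increase in resident deposits held at foreign banks 282.69, inward foreign direct investment in the manufacturing sector 1553.95, acquisition of a foreign subsidiary by a resident firm (outward FDI) 1365.51; secondary income: personal remittances received from nationals working abroad 333.04, official development assistance provided to other countries 106.88.)

-5149.51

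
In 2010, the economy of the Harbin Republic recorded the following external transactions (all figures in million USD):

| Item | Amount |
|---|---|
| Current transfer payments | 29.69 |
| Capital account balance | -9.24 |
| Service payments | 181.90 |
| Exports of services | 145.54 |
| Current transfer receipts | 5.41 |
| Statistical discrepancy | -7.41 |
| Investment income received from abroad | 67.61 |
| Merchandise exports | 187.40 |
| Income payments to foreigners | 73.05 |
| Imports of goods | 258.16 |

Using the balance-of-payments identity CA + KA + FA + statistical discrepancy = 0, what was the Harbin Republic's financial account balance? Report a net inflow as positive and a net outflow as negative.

Goods balance = 187.40 - 258.16 = -70.76
Services balance = 145.54 - 181.90 = -36.36
Trade balance (goods + services) = -70.76 + (-36.36) = -107.12
Net primary income = 67.61 - 73.05 = -5.44
Net secondary income = 5.41 - 29.69 = -24.28
Current account = -107.12 + (-5.44) + (-24.28) = -136.84
Financial account = -(-136.84 + (-9.24) + (-7.41)) = 153.49

153.49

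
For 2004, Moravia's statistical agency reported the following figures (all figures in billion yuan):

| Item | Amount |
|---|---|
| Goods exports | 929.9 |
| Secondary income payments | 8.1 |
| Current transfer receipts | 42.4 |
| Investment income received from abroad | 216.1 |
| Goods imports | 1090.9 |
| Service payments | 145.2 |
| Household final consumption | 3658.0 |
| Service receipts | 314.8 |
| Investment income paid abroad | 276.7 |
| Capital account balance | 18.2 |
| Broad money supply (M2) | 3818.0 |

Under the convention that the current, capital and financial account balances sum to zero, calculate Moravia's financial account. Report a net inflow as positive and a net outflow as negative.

-0.5

Goods balance = 929.9 - 1090.9 = -161.0
Services balance = 314.8 - 145.2 = 169.6
Trade balance (goods + services) = -161.0 + 169.6 = 8.6
Net primary income = 216.1 - 276.7 = -60.6
Net secondary income = 42.4 - 8.1 = 34.3
Current account = 8.6 + (-60.6) + 34.3 = -17.7
Financial account = -(-17.7 + 18.2) = -0.5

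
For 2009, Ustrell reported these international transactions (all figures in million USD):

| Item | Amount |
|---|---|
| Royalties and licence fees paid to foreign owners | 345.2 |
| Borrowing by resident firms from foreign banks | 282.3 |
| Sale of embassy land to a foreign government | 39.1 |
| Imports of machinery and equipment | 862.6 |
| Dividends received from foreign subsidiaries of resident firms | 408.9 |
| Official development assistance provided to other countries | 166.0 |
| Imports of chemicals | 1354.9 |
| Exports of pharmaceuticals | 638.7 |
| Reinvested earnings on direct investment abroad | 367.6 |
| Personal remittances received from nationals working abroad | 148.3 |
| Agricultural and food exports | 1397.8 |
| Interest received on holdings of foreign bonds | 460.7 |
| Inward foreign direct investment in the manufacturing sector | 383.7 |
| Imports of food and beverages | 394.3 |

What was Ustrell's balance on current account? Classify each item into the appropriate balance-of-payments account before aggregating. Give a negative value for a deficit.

299.0

Goods: -394.3 + 1397.8 + 638.7 - 1354.9 - 862.6 = -575.3
Services: -345.2
Primary income: 460.7 + 367.6 + 408.9 = 1237.2
Secondary income: 148.3 - 166.0 = -17.7
Current account = (-575.3) + (-345.2) + 1237.2 + (-17.7) = 299.0
(Excluded from the current account — financial account: borrowing by resident firms from foreign banks 282.3, inward foreign direct investment in the manufacturing sector 383.7; capital account: sale of embassy land to a foreign government 39.1.)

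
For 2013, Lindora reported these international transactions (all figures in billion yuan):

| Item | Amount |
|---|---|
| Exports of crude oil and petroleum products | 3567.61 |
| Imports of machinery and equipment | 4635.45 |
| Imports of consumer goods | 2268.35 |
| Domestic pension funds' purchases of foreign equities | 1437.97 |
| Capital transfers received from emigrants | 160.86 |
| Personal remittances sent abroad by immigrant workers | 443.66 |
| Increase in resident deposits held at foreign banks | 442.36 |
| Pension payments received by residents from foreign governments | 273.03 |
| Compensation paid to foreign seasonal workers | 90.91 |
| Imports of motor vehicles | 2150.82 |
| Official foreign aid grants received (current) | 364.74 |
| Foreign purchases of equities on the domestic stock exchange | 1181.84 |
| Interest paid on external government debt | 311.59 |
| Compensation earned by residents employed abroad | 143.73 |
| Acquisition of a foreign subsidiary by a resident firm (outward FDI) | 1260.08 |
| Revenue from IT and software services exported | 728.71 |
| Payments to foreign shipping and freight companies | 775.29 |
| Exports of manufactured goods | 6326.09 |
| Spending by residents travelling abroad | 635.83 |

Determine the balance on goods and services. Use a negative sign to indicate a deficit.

Goods: 6326.09 - 2150.82 + 3567.61 - 4635.45 - 2268.35 = 839.08
Services: 728.71 - 775.29 - 635.83 = -682.41
Trade balance = 839.08 + (-682.41) = 156.67
(Excluded from the trade balance — financial account: domestic pension funds' purchases of foreign equities 1437.97, increase in resident deposits held at foreign banks 442.36, foreign purchases of equities on the domestic stock exchange 1181.84, acquisition of a foreign subsidiary by a resident firm (outward FDI) 1260.08; capital account: capital transfers received from emigrants 160.86; secondary income: personal remittances sent abroad by immigrant workers 443.66, pension payments received by residents from foreign governments 273.03, official foreign aid grants received (current) 364.74; primary income: compensation paid to foreign seasonal workers 90.91, interest paid on external government debt 311.59, compensation earned by residents employed abroad 143.73.)

156.67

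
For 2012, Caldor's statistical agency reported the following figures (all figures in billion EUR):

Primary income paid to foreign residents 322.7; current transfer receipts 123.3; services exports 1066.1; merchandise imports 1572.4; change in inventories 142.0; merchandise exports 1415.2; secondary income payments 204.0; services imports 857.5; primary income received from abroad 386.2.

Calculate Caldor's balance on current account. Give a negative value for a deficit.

Goods balance = 1415.2 - 1572.4 = -157.2
Services balance = 1066.1 - 857.5 = 208.6
Trade balance (goods + services) = -157.2 + 208.6 = 51.4
Net primary income = 386.2 - 322.7 = 63.5
Net secondary income = 123.3 - 204.0 = -80.7
Current account = 51.4 + 63.5 + (-80.7) = 34.2

34.2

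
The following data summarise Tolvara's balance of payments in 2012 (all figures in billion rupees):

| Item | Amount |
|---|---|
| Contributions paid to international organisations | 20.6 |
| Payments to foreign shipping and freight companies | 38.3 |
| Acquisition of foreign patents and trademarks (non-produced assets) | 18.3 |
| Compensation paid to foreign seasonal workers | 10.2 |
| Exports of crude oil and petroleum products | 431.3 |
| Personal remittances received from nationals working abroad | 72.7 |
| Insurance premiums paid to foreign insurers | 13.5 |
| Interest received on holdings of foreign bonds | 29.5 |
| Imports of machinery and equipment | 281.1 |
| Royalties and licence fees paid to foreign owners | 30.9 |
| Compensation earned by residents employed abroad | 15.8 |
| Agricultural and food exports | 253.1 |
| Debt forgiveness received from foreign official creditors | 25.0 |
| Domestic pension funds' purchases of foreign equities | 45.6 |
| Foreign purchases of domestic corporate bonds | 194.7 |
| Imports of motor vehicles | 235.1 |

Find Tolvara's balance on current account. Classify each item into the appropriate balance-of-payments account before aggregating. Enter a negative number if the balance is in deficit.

172.7

Goods: 431.3 + 253.1 - 235.1 - 281.1 = 168.2
Services: -13.5 - 38.3 - 30.9 = -82.7
Primary income: -10.2 + 15.8 + 29.5 = 35.1
Secondary income: -20.6 + 72.7 = 52.1
Current account = 168.2 + (-82.7) + 35.1 + 52.1 = 172.7
(Excluded from the current account — capital account: acquisition of foreign patents and trademarks (non-produced assets) 18.3, debt forgiveness received from foreign official creditors 25.0; financial account: domestic pension funds' purchases of foreign equities 45.6, foreign purchases of domestic corporate bonds 194.7.)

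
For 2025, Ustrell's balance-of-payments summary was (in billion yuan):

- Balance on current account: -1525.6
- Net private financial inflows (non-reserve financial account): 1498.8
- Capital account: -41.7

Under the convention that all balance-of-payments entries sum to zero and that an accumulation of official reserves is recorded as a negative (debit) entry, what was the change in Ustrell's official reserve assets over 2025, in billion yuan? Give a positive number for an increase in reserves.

Official reserve transactions balance = -((-1525.6) + (-41.7) + 1498.8) = 68.5
An accumulation of reserves is recorded as a debit (negative entry), so the change in the stock of reserves is the negative of that balance.
Change in official reserves = -(68.5) = -68.5

-68.5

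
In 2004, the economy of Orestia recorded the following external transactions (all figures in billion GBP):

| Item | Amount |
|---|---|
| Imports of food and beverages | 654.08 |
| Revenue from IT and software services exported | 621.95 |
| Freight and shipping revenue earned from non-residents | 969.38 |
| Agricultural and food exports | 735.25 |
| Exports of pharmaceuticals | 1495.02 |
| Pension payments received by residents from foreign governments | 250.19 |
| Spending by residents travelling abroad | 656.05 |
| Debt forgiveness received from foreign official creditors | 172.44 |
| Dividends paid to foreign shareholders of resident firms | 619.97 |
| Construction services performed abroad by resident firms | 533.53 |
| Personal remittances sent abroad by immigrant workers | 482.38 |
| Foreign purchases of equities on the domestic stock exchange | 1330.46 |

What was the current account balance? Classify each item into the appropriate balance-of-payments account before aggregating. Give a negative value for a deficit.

2192.84

Goods: 735.25 + 1495.02 - 654.08 = 1576.19
Services: 533.53 + 621.95 - 656.05 + 969.38 = 1468.81
Primary income: -619.97
Secondary income: 250.19 - 482.38 = -232.19
Current account = 1576.19 + 1468.81 + (-619.97) + (-232.19) = 2192.84
(Excluded from the current account — capital account: debt forgiveness received from foreign official creditors 172.44; financial account: foreign purchases of equities on the domestic stock exchange 1330.46.)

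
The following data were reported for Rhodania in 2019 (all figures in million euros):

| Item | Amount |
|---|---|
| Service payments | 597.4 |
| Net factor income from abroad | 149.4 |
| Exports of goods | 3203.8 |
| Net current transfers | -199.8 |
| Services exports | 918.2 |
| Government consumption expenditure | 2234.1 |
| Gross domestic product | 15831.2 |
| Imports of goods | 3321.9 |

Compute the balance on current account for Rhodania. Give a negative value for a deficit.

152.3

Goods balance = 3203.8 - 3321.9 = -118.1
Services balance = 918.2 - 597.4 = 320.8
Trade balance (goods + services) = -118.1 + 320.8 = 202.7
Net primary income = 149.4
Net secondary income = -199.8
Current account = 202.7 + 149.4 + (-199.8) = 152.3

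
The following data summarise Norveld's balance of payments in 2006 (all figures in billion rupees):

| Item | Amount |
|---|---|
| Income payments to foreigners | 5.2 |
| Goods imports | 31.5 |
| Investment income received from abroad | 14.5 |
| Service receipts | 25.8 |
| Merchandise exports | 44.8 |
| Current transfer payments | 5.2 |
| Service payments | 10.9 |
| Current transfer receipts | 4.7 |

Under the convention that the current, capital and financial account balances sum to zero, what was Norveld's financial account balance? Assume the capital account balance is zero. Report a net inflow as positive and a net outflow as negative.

-37.0

Goods balance = 44.8 - 31.5 = 13.3
Services balance = 25.8 - 10.9 = 14.9
Trade balance (goods + services) = 13.3 + 14.9 = 28.2
Net primary income = 14.5 - 5.2 = 9.3
Net secondary income = 4.7 - 5.2 = -0.5
Current account = 28.2 + 9.3 + (-0.5) = 37.0
Financial account = -(37.0) = -37.0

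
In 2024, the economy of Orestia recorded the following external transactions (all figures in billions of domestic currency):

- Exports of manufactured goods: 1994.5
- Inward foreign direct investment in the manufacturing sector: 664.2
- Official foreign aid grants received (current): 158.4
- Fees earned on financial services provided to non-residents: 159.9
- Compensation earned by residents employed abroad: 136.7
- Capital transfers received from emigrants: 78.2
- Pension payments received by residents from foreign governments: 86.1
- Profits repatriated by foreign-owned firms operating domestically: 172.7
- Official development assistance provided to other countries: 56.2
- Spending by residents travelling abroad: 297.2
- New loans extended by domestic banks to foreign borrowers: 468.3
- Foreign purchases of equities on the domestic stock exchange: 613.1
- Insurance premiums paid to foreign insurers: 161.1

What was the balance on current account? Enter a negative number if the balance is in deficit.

Goods: 1994.5
Services: -161.1 + 159.9 - 297.2 = -298.4
Primary income: -172.7 + 136.7 = -36.0
Secondary income: 158.4 - 56.2 + 86.1 = 188.3
Current account = 1994.5 + (-298.4) + (-36.0) + 188.3 = 1848.4
(Excluded from the current account — financial account: inward foreign direct investment in the manufacturing sector 664.2, new loans extended by domestic banks to foreign borrowers 468.3, foreign purchases of equities on the domestic stock exchange 613.1; capital account: capital transfers received from emigrants 78.2.)

1848.4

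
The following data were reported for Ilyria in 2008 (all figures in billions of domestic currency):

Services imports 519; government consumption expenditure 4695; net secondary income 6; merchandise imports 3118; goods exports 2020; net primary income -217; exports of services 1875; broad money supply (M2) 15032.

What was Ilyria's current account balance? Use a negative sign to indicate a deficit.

47

Goods balance = 2020 - 3118 = -1098
Services balance = 1875 - 519 = 1356
Trade balance (goods + services) = -1098 + 1356 = 258
Net primary income = -217
Net secondary income = 6
Current account = 258 + (-217) + 6 = 47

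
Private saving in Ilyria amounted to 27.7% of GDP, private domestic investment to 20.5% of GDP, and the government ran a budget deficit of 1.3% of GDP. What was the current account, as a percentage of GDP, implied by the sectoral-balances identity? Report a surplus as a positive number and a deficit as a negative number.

By the sectoral-balances identity, CA = (S_private - I) + (T - G).
Private balance = 27.7 - 20.5 = 7.2
Government balance (T - G) = -1.3
CA = 7.2 + (-1.3) = 5.9

5.9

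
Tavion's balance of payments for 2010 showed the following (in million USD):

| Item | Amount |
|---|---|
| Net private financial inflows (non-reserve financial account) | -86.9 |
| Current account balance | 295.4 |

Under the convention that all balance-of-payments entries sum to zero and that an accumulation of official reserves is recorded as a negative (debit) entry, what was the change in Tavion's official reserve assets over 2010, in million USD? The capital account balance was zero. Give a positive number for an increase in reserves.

Official reserve transactions balance = -(295.4 + (-86.9)) = -208.5
An accumulation of reserves is recorded as a debit (negative entry), so the change in the stock of reserves is the negative of that balance.
Change in official reserves = -(-208.5) = 208.5

208.5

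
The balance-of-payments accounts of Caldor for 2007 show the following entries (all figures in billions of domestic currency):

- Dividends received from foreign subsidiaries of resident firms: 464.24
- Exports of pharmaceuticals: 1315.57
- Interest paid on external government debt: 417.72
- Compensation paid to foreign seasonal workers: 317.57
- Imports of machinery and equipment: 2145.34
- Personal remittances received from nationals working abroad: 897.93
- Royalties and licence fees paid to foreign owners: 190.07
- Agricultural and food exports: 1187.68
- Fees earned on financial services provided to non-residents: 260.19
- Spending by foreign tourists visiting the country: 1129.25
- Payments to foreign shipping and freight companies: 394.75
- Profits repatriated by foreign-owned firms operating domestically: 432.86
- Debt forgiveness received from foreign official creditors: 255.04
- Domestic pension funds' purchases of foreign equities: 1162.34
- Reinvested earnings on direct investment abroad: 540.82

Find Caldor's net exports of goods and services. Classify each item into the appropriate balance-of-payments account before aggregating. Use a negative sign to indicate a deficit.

1162.53

Goods: 1187.68 - 2145.34 + 1315.57 = 357.91
Services: 1129.25 - 190.07 + 260.19 - 394.75 = 804.62
Trade balance = 357.91 + 804.62 = 1162.53
(Excluded from the trade balance — primary income: dividends received from foreign subsidiaries of resident firms 464.24, interest paid on external government debt 417.72, compensation paid to foreign seasonal workers 317.57, profits repatriated by foreign-owned firms operating domestically 432.86, reinvested earnings on direct investment abroad 540.82; secondary income: personal remittances received from nationals working abroad 897.93; capital account: debt forgiveness received from foreign official creditors 255.04; financial account: domestic pension funds' purchases of foreign equities 1162.34.)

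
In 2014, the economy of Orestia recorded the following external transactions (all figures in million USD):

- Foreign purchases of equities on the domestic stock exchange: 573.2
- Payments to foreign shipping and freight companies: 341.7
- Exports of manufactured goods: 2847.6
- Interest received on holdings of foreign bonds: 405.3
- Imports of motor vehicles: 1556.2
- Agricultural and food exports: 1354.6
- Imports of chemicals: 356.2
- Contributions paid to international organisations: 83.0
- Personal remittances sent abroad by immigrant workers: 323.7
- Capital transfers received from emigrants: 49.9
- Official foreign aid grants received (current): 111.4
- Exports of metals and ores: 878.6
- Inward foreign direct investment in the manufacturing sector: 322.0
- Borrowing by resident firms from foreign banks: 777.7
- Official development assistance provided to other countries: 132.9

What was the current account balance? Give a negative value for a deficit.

Goods: 878.6 - 1556.2 + 1354.6 - 356.2 + 2847.6 = 3168.4
Services: -341.7
Primary income: 405.3
Secondary income: -323.7 - 132.9 - 83.0 + 111.4 = -428.2
Current account = 3168.4 + (-341.7) + 405.3 + (-428.2) = 2803.8
(Excluded from the current account — financial account: foreign purchases of equities on the domestic stock exchange 573.2, inward foreign direct investment in the manufacturing sector 322.0, borrowing by resident firms from foreign banks 777.7; capital account: capital transfers received from emigrants 49.9.)

2803.8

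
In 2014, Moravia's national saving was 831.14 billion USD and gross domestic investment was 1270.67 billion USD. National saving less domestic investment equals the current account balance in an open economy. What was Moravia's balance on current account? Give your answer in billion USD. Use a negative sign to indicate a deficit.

-439.53

CA = S - I = 831.14 - 1270.67 = -439.53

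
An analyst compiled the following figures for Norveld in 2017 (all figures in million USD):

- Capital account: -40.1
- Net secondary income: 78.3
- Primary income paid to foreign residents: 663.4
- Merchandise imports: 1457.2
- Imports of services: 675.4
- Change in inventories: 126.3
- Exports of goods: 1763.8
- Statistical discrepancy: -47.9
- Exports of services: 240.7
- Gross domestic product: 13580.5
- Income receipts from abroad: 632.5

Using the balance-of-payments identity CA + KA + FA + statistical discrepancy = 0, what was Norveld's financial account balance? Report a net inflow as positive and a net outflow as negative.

Goods balance = 1763.8 - 1457.2 = 306.6
Services balance = 240.7 - 675.4 = -434.7
Trade balance (goods + services) = 306.6 + (-434.7) = -128.1
Net primary income = 632.5 - 663.4 = -30.9
Net secondary income = 78.3
Current account = -128.1 + (-30.9) + 78.3 = -80.7
Financial account = -(-80.7 + (-40.1) + (-47.9)) = 168.7

168.7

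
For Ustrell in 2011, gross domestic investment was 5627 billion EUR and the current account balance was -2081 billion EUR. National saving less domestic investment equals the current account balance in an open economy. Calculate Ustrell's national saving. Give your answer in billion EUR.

S = I + CA = 5627 + (-2081) = 3546

3546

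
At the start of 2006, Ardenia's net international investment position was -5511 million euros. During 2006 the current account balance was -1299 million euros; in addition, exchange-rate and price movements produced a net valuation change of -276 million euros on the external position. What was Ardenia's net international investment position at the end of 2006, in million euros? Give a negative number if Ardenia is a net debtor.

-7086

Change in NIIP = current account + net valuation change = -1299 + (-276) = -1575
End-of-year NIIP = -5511 + (-1575) = -7086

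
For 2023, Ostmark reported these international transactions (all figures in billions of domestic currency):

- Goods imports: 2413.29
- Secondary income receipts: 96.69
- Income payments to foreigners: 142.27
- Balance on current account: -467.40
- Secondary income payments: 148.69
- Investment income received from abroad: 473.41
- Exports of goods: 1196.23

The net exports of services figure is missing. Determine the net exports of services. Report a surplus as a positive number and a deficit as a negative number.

Current account = goods balance + services balance + net primary income + net secondary income
Sum of the known components = -937.92
Net exports of services = CA - (known components) = -467.40 - (-937.92) = 470.52

470.52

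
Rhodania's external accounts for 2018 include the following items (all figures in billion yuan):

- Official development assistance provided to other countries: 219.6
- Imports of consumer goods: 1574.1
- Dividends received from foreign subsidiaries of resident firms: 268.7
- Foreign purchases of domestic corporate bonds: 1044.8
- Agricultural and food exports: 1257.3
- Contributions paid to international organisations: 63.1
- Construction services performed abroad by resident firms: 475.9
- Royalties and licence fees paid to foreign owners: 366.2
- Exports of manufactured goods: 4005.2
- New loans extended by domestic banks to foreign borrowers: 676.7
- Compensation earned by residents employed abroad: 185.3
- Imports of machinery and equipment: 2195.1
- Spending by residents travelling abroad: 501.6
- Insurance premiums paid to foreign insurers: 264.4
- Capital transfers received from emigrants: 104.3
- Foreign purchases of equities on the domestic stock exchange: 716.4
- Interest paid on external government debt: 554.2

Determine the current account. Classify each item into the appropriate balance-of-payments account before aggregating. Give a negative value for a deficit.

454.1

Goods: 4005.2 - 2195.1 - 1574.1 + 1257.3 = 1493.3
Services: -264.4 - 366.2 - 501.6 + 475.9 = -656.3
Primary income: -554.2 + 268.7 + 185.3 = -100.2
Secondary income: -219.6 - 63.1 = -282.7
Current account = 1493.3 + (-656.3) + (-100.2) + (-282.7) = 454.1
(Excluded from the current account — financial account: foreign purchases of domestic corporate bonds 1044.8, new loans extended by domestic banks to foreign borrowers 676.7, foreign purchases of equities on the domestic stock exchange 716.4; capital account: capital transfers received from emigrants 104.3.)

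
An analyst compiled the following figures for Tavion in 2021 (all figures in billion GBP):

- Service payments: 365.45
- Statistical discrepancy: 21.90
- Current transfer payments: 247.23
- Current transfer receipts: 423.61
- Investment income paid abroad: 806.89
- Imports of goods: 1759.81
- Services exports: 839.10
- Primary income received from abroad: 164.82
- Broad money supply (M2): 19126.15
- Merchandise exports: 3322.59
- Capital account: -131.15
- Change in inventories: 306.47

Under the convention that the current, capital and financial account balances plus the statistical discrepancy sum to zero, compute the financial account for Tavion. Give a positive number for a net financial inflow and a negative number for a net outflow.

-1461.49

Goods balance = 3322.59 - 1759.81 = 1562.78
Services balance = 839.10 - 365.45 = 473.65
Trade balance (goods + services) = 1562.78 + 473.65 = 2036.43
Net primary income = 164.82 - 806.89 = -642.07
Net secondary income = 423.61 - 247.23 = 176.38
Current account = 2036.43 + (-642.07) + 176.38 = 1570.74
Financial account = -(1570.74 + (-131.15) + 21.90) = -1461.49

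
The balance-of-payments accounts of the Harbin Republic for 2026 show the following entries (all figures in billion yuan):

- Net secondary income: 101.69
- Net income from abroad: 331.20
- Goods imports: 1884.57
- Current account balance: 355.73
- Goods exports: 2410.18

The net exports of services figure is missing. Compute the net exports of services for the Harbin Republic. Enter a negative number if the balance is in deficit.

-602.77

Current account = goods balance + services balance + net primary income + net secondary income
Sum of the known components = 958.50
Net exports of services = CA - (known components) = 355.73 - 958.50 = -602.77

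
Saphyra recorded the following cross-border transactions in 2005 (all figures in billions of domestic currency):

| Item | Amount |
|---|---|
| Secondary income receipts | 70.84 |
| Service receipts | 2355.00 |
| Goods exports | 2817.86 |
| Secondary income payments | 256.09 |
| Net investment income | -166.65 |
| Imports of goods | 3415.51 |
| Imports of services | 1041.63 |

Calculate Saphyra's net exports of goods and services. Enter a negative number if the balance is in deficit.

715.72

Goods balance = 2817.86 - 3415.51 = -597.65
Services balance = 2355.00 - 1041.63 = 1313.37
Trade balance (goods + services) = -597.65 + 1313.37 = 715.72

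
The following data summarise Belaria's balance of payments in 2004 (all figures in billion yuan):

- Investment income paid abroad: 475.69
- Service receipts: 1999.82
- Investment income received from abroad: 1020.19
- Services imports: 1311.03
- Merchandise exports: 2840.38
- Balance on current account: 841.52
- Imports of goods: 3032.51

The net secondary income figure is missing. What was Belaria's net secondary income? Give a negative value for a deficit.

Current account = goods balance + services balance + net primary income + net secondary income
Sum of the known components = 1041.16
Net secondary income = CA - (known components) = 841.52 - 1041.16 = -199.64

-199.64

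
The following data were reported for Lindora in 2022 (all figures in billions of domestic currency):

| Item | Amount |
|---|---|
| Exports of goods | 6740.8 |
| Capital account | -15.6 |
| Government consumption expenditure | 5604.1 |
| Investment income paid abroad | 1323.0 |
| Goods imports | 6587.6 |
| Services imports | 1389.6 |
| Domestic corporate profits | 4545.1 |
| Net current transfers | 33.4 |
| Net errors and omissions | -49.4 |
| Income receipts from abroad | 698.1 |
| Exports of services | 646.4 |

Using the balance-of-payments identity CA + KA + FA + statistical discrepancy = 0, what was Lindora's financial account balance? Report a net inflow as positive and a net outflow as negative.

1246.5

Goods balance = 6740.8 - 6587.6 = 153.2
Services balance = 646.4 - 1389.6 = -743.2
Trade balance (goods + services) = 153.2 + (-743.2) = -590.0
Net primary income = 698.1 - 1323.0 = -624.9
Net secondary income = 33.4
Current account = -590.0 + (-624.9) + 33.4 = -1181.5
Financial account = -(-1181.5 + (-15.6) + (-49.4)) = 1246.5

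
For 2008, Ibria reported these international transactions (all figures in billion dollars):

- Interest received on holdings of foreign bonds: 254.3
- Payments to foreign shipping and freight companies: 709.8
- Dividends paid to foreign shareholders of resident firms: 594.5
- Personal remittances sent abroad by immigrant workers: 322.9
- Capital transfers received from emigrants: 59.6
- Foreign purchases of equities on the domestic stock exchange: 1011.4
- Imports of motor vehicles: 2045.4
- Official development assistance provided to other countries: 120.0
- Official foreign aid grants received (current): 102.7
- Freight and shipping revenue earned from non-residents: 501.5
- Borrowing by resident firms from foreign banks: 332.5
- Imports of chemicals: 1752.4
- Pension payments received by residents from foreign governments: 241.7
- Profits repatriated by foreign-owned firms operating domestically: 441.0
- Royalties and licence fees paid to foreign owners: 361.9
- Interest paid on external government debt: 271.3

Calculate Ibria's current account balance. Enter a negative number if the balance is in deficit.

Goods: -2045.4 - 1752.4 = -3797.8
Services: -709.8 + 501.5 - 361.9 = -570.2
Primary income: -594.5 - 441.0 - 271.3 + 254.3 = -1052.5
Secondary income: 102.7 + 241.7 - 322.9 - 120.0 = -98.5
Current account = (-3797.8) + (-570.2) + (-1052.5) + (-98.5) = -5519.0
(Excluded from the current account — capital account: capital transfers received from emigrants 59.6; financial account: foreign purchases of equities on the domestic stock exchange 1011.4, borrowing by resident firms from foreign banks 332.5.)

-5519.0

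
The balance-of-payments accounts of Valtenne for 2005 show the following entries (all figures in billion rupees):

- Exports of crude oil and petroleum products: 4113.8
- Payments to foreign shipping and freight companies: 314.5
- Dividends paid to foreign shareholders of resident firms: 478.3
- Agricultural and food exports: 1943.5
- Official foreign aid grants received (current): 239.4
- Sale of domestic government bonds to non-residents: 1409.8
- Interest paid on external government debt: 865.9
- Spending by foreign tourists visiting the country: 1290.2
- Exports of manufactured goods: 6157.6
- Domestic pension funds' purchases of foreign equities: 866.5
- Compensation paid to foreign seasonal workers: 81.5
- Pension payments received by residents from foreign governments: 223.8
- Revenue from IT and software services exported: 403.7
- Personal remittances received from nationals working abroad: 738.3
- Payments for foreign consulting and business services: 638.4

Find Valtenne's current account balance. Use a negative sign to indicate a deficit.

Goods: 6157.6 + 4113.8 + 1943.5 = 12214.9
Services: 1290.2 + 403.7 - 638.4 - 314.5 = 741.0
Primary income: -865.9 - 81.5 - 478.3 = -1425.7
Secondary income: 738.3 + 239.4 + 223.8 = 1201.5
Current account = 12214.9 + 741.0 + (-1425.7) + 1201.5 = 12731.7
(Excluded from the current account — financial account: sale of domestic government bonds to non-residents 1409.8, domestic pension funds' purchases of foreign equities 866.5.)

12731.7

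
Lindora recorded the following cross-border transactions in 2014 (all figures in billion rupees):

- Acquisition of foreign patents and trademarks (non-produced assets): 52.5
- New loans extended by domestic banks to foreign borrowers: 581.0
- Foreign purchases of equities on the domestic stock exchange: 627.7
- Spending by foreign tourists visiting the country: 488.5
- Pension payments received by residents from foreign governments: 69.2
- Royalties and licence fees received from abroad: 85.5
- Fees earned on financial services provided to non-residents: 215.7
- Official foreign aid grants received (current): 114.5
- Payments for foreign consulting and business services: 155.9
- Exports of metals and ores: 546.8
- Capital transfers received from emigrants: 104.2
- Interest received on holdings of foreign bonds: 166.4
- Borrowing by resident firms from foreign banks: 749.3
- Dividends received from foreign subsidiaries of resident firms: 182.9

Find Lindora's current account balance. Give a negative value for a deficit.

Goods: 546.8
Services: 85.5 - 155.9 + 215.7 + 488.5 = 633.8
Primary income: 166.4 + 182.9 = 349.3
Secondary income: 69.2 + 114.5 = 183.7
Current account = 546.8 + 633.8 + 349.3 + 183.7 = 1713.6
(Excluded from the current account — capital account: acquisition of foreign patents and trademarks (non-produced assets) 52.5, capital transfers received from emigrants 104.2; financial account: new loans extended by domestic banks to foreign borrowers 581.0, foreign purchases of equities on the domestic stock exchange 627.7, borrowing by resident firms from foreign banks 749.3.)

1713.6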